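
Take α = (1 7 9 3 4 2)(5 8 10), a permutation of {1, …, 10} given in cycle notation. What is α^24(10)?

10 lies in the 3-cycle (5 8 10).
On a 3-cycle, α^3 is the identity, so α^24 = α^0 there (24 ≡ 0 mod 3).
So α^24(10) = 10.

10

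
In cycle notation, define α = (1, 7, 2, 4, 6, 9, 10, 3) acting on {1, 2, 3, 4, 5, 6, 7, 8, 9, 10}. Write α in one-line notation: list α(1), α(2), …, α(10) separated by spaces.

7 4 1 6 5 9 2 8 10 3

Reading each image from the cycles: 1→7, 2→4, 3→1, 4→6, 5→5, 6→9, 7→2, 8→8, 9→10, 10→3.
So the one-line form is 7 4 1 6 5 9 2 8 10 3.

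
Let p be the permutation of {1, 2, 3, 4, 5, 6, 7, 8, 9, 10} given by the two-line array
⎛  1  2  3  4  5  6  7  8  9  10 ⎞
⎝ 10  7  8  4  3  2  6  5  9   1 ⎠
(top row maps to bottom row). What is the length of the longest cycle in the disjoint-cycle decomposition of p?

Decomposing into disjoint cycles gives (1, 10)(2, 7, 6)(3, 8, 5); the longest has length 3.

3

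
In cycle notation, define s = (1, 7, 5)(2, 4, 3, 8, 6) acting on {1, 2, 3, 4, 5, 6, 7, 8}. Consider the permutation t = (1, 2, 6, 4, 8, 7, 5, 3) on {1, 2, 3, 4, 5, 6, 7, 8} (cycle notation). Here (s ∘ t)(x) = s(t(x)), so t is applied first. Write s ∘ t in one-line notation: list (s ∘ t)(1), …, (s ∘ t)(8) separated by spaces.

For each element, apply t then s: 1 → 2 → 4; 2 → 6 → 2; 3 → 1 → 7; 4 → 8 → 6; 5 → 3 → 8; 6 → 4 → 3; 7 → 5 → 1; 8 → 7 → 5.
Collecting the images, s ∘ t = [4 2 7 6 8 3 1 5].

4 2 7 6 8 3 1 5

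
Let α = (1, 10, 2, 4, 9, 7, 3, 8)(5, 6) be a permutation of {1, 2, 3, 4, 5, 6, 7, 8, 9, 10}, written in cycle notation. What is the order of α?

8

The cycle type of α is (8, 2).
Since disjoint cycles commute, ord(α) = lcm(8, 2) = 8.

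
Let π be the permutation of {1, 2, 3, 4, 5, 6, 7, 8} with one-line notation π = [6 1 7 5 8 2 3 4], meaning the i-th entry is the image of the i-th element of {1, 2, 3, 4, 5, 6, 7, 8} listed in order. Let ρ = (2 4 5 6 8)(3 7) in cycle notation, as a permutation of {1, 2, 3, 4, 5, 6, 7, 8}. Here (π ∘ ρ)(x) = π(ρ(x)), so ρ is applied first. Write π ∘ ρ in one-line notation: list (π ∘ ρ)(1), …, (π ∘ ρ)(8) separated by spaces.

6 5 3 8 2 4 7 1

For each element, apply ρ then π: 1 → 1 → 6; 2 → 4 → 5; 3 → 7 → 3; 4 → 5 → 8; 5 → 6 → 2; 6 → 8 → 4; 7 → 3 → 7; 8 → 2 → 1.
Collecting the images, π ∘ ρ = [6 5 3 8 2 4 7 1].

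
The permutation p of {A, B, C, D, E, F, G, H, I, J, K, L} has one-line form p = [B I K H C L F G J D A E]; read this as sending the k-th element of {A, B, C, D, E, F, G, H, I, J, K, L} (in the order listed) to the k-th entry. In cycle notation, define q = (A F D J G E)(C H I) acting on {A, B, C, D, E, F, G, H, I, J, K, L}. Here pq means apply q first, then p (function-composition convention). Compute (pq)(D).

q(D) = J, then p(J) = D; composing gives (pq)(D) = D.

D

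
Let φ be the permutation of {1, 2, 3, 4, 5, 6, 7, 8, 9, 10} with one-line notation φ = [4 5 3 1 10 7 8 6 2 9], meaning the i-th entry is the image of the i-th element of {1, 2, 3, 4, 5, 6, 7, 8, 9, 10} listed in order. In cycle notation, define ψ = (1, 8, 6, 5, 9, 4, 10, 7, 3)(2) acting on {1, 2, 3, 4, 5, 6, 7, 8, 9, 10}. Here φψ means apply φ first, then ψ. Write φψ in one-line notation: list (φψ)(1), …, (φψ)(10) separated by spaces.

10 9 1 8 7 3 6 5 2 4

(φψ)(x) = ψ(φ(x)). Computing each image: ψ(φ(1)) = ψ(4) = 10, ψ(φ(2)) = ψ(5) = 9, ψ(φ(3)) = ψ(3) = 1, ψ(φ(4)) = ψ(1) = 8, ψ(φ(5)) = ψ(10) = 7, ψ(φ(6)) = ψ(7) = 3, ψ(φ(7)) = ψ(8) = 6, ψ(φ(8)) = ψ(6) = 5, ψ(φ(9)) = ψ(2) = 2, ψ(φ(10)) = ψ(9) = 4.
Hence φψ = [10 9 1 8 7 3 6 5 2 4].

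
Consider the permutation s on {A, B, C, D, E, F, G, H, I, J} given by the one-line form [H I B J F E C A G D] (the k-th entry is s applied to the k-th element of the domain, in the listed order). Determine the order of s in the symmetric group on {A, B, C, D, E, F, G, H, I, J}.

4

Writing s as disjoint cycles, the cycle lengths are 4, 2, 2, 2.
The order of s is the least common multiple of its cycle lengths: lcm(4, 2, 2, 2) = 4.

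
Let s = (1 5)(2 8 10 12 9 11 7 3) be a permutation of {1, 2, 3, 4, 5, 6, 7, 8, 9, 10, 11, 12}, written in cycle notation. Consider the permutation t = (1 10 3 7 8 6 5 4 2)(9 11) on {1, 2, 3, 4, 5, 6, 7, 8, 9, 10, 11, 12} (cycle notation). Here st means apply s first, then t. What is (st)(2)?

(st)(2) = t(s(2)). s(2) = 8, then t(8) = 6. So (st)(2) = 6.

6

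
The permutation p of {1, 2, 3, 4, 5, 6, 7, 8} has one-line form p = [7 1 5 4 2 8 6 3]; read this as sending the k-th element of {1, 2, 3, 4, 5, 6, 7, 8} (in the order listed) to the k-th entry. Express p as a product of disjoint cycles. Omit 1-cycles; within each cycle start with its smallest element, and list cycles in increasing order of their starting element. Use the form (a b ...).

(1 7 6 8 3 5 2)

From 1: 1 → 7 → 6 → 8 → 3 → 5 → 2 → 1, closing the cycle (1 7 6 8 3 5 2).
Repeating from the next unused element and collecting all non-trivial cycles gives (1 7 6 8 3 5 2).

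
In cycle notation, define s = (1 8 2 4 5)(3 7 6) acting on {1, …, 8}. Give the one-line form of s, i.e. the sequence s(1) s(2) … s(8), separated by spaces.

Reading each image from the cycles: 1↦8, 2↦4, 3↦7, 4↦5, 5↦1, 6↦3, 7↦6, 8↦2.
So the one-line form is 8 4 7 5 1 3 6 2.

8 4 7 5 1 3 6 2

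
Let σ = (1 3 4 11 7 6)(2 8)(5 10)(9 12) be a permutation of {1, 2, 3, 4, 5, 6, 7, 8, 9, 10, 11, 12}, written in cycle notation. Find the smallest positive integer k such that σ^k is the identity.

The disjoint cycles have lengths 6, 2, 2, 2.
Since disjoint cycles commute, ord(σ) = lcm(6, 2, 2, 2) = 6.

6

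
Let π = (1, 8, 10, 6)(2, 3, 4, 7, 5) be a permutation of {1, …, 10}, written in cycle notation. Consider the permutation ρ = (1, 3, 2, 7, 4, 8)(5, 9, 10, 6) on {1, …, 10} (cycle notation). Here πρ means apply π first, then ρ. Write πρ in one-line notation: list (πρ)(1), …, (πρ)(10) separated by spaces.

(πρ)(x) = ρ(π(x)). Computing each image: ρ(π(1)) = ρ(8) = 1, ρ(π(2)) = ρ(3) = 2, ρ(π(3)) = ρ(4) = 8, ρ(π(4)) = ρ(7) = 4, ρ(π(5)) = ρ(2) = 7, ρ(π(6)) = ρ(1) = 3, ρ(π(7)) = ρ(5) = 9, ρ(π(8)) = ρ(10) = 6, ρ(π(9)) = ρ(9) = 10, ρ(π(10)) = ρ(6) = 5.
Hence πρ = [1 2 8 4 7 3 9 6 10 5].

1 2 8 4 7 3 9 6 10 5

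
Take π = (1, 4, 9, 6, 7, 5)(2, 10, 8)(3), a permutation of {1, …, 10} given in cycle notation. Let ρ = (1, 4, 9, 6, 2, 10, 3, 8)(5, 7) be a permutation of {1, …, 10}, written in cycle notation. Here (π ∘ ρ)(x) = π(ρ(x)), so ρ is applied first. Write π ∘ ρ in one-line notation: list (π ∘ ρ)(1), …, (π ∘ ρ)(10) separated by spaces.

Chase each element through ρ then π: 1 → 4 → 9; 2 → 10 → 8; 3 → 8 → 2; 4 → 9 → 6; 5 → 7 → 5; 6 → 2 → 10; 7 → 5 → 1; 8 → 1 → 4; 9 → 6 → 7; 10 → 3 → 3.
Collecting the images, π ∘ ρ = [9 8 2 6 5 10 1 4 7 3].

9 8 2 6 5 10 1 4 7 3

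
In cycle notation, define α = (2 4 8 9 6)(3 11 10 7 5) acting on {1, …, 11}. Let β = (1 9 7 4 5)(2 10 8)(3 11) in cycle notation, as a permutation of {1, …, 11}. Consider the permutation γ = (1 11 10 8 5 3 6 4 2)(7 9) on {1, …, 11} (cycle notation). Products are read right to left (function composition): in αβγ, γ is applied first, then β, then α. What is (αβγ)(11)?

Chase 11: γ(11) = 10; β(10) = 8; α(8) = 9. Hence (αβγ)(11) = 9.

9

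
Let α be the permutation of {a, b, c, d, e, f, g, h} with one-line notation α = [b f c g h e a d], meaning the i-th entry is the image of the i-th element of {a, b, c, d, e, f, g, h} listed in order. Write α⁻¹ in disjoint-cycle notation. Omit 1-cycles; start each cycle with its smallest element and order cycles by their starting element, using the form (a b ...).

First write α in disjoint cycles: (a b f e h d g).
The inverse reverses every cycle; in canonical form, α⁻¹ = (a g d h e f b).

(a g d h e f b)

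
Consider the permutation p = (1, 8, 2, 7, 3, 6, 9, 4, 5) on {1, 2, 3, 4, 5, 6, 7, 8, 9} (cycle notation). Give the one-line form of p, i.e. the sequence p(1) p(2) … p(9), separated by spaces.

8 7 6 5 1 9 3 2 4

Image by image: 1↦8, 2↦7, 3↦6, 4↦5, 5↦1, 6↦9, 7↦3, 8↦2, 9↦4.
So the one-line form is 8 7 6 5 1 9 3 2 4.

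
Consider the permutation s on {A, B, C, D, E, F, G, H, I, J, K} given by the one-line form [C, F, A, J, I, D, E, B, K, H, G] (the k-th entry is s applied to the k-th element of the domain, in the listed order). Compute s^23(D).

B

Tracing D → J → … returns to D after 5 steps, so D lies in a 5-cycle (B, F, D, J, H).
On a 5-cycle, s^5 is the identity, so s^23 = s^3 there (23 ≡ 3 mod 5).
Stepping 3 places around the cycle: D → J → H → B.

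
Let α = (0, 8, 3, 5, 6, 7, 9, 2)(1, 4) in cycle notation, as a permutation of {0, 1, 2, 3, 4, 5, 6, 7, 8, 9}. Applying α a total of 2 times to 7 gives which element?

2

7 lies in the 8-cycle (0, 8, 3, 5, 6, 7, 9, 2).
Stepping 2 places around the cycle: 7 → 9 → 2.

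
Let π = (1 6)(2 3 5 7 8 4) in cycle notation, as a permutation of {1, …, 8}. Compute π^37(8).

8 lies in the 6-cycle (2 3 5 7 8 4).
On a 6-cycle, π^6 is the identity, so π^37 = π^1 there (37 ≡ 1 mod 6).
Advancing 1 step from 8: 8 → 4.

4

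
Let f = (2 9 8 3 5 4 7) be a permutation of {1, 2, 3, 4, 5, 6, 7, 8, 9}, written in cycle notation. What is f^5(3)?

9

3 lies in the 7-cycle (2 9 8 3 5 4 7).
Stepping 5 places around the cycle: 3 → 5 → 4 → 7 → 2 → 9.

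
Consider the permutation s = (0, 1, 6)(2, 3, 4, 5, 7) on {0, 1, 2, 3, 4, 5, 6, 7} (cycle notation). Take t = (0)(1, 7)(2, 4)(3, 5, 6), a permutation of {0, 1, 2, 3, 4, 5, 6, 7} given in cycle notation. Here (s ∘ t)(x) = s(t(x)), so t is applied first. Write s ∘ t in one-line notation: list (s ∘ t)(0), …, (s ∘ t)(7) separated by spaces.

1 2 5 7 3 0 4 6

(s ∘ t)(x) = s(t(x)). Computing each image: s(t(0)) = s(0) = 1, s(t(1)) = s(7) = 2, s(t(2)) = s(4) = 5, s(t(3)) = s(5) = 7, s(t(4)) = s(2) = 3, s(t(5)) = s(6) = 0, s(t(6)) = s(3) = 4, s(t(7)) = s(1) = 6.
Hence s ∘ t = [1 2 5 7 3 0 4 6].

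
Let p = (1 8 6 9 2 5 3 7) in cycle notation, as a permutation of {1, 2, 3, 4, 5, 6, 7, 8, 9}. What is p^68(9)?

9 lies in the 8-cycle (1 8 6 9 2 5 3 7).
Powers repeat with period 8 on this cycle, and 68 mod 8 = 4, so p^68(9) = p^4(9).
Stepping 4 places around the cycle: 9 → 2 → 5 → 3 → 7.

7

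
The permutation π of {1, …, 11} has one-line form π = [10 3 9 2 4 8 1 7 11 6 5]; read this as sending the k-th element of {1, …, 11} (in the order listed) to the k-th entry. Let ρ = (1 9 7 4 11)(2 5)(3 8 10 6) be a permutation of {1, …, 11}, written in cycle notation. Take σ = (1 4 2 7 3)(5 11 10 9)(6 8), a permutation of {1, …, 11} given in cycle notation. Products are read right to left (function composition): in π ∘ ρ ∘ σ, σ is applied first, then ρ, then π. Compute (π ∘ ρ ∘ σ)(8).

9

(π ∘ ρ ∘ σ)(8) = π(ρ(σ(8))). σ(8) = 6, then ρ(6) = 3, then π(3) = 9, so the result is 9.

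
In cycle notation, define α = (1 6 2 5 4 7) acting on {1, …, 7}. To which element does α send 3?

3

3 does not appear in any cycle of α, so it is a fixed point: α(3) = 3.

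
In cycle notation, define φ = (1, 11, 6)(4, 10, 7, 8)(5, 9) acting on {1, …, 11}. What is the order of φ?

12

The disjoint cycles have lengths 4, 3, 2, 1, 1.
The order of φ is the least common multiple of its cycle lengths: lcm(4, 3, 2) = 12.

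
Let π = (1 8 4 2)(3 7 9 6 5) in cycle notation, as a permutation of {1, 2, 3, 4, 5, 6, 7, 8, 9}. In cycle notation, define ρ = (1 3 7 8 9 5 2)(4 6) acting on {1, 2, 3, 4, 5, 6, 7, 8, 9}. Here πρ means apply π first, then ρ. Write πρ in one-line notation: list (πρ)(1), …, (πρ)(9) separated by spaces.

9 3 8 1 7 2 5 6 4

For each element, apply π then ρ: 1 → 8 → 9; 2 → 1 → 3; 3 → 7 → 8; 4 → 2 → 1; 5 → 3 → 7; 6 → 5 → 2; 7 → 9 → 5; 8 → 4 → 6; 9 → 6 → 4.
Collecting the images, πρ = [9 3 8 1 7 2 5 6 4].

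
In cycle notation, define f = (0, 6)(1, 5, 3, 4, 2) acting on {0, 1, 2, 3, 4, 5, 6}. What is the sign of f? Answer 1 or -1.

The cycle lengths are 5, 2.
A cycle is odd iff its length is even; f has 1 even-length cycle, so sgn(f) = (−1)^1 and f is odd.

-1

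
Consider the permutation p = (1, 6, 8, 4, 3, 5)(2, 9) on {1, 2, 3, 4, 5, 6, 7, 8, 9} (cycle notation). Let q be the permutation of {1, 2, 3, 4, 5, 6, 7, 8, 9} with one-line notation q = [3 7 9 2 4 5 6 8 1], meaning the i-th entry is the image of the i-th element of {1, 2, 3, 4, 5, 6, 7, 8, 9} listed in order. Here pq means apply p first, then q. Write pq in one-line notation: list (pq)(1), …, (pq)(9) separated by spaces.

(pq)(x) = q(p(x)). Computing each image: q(p(1)) = q(6) = 5, q(p(2)) = q(9) = 1, q(p(3)) = q(5) = 4, q(p(4)) = q(3) = 9, q(p(5)) = q(1) = 3, q(p(6)) = q(8) = 8, q(p(7)) = q(7) = 6, q(p(8)) = q(4) = 2, q(p(9)) = q(2) = 7.
Hence pq = [5 1 4 9 3 8 6 2 7].

5 1 4 9 3 8 6 2 7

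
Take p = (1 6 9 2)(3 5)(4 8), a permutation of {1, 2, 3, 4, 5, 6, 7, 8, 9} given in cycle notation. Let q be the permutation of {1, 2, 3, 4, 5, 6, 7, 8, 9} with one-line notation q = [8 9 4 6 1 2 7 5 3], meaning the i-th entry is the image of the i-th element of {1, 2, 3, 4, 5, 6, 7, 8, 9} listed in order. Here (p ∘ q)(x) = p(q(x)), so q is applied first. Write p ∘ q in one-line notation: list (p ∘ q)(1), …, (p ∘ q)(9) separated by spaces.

Chase each element through q then p: 1 → 8 → 4; 2 → 9 → 2; 3 → 4 → 8; 4 → 6 → 9; 5 → 1 → 6; 6 → 2 → 1; 7 → 7 → 7; 8 → 5 → 3; 9 → 3 → 5.
So p ∘ q in one-line form is 4 2 8 9 6 1 7 3 5.

4 2 8 9 6 1 7 3 5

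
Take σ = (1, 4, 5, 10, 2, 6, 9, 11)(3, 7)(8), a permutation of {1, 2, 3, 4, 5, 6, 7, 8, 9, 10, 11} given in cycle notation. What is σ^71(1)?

11

1 lies in the 8-cycle (1, 4, 5, 10, 2, 6, 9, 11).
On an 8-cycle, σ^8 is the identity, so σ^71 = σ^7 there (71 ≡ 7 mod 8).
Stepping 7 places around the cycle: 1 → 4 → 5 → 10 → 2 → 6 → 9 → 11.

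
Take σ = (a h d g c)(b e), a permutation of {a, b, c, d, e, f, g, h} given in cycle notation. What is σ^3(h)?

h lies in the 5-cycle (a h d g c).
Advancing 3 steps from h: h → d → g → c.

c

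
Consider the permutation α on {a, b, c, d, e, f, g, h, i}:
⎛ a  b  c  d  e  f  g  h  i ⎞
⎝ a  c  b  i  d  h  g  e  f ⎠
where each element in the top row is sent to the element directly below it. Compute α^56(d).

Tracing d → i → … returns to d after 5 steps, so d lies in a 5-cycle (d i f h e).
Since the cycle has length 5, α^56 acts on it the same as α^1 (56 mod 5 = 1).
Stepping 1 place around the cycle: d → i.

i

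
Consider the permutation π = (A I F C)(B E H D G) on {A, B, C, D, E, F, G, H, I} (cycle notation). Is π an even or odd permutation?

The cycle lengths are 5, 4.
A cycle of length ℓ contributes ℓ−1 transpositions, so π is a product of 4 + 3 = 7 transpositions — odd.

odd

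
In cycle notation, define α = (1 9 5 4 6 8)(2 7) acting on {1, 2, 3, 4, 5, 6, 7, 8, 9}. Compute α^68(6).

6 lies in the 6-cycle (1 9 5 4 6 8).
Powers repeat with period 6 on this cycle, and 68 mod 6 = 2, so α^68(6) = α^2(6).
Stepping 2 places around the cycle: 6 → 8 → 1.

1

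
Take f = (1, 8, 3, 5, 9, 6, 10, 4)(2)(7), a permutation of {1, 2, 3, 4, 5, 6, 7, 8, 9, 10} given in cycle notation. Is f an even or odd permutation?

odd

The cycle lengths are 8, 1, 1.
A cycle is odd iff its length is even; f has 1 even-length cycle, so sgn(f) = (−1)^1 and f is odd.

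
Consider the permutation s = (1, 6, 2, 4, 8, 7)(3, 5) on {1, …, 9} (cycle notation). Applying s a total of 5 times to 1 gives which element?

7

1 lies in the 6-cycle (1, 6, 2, 4, 8, 7).
Advancing 5 steps from 1: 1 → 6 → 2 → 4 → 8 → 7.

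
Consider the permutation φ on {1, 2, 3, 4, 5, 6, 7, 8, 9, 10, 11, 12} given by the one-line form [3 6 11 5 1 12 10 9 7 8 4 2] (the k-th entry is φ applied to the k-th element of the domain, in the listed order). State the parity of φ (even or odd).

In disjoint-cycle form the cycle lengths are 5, 4, 3.
A cycle of length ℓ contributes ℓ−1 transpositions, so φ is a product of 4 + 3 + 2 = 9 transpositions — odd.

odd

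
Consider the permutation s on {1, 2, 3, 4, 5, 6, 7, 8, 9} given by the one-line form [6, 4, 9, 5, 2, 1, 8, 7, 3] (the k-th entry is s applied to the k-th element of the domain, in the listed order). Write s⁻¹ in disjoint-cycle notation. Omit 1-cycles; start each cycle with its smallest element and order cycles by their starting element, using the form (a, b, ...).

First write s in disjoint cycles: (1, 6)(2, 4, 5)(3, 9)(7, 8).
Reversing each cycle (and rotating so the smallest element leads) gives s⁻¹ = (1, 6)(2, 5, 4)(3, 9)(7, 8).

(1, 6)(2, 5, 4)(3, 9)(7, 8)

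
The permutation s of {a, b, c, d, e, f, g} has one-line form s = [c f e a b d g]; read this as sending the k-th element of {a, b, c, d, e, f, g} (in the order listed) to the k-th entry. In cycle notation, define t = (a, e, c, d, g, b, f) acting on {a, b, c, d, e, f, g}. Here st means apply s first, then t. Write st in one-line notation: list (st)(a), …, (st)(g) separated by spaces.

d a c e f g b

(st)(x) = t(s(x)). Computing each image: t(s(a)) = t(c) = d, t(s(b)) = t(f) = a, t(s(c)) = t(e) = c, t(s(d)) = t(a) = e, t(s(e)) = t(b) = f, t(s(f)) = t(d) = g, t(s(g)) = t(g) = b.
Hence st = [d a c e f g b].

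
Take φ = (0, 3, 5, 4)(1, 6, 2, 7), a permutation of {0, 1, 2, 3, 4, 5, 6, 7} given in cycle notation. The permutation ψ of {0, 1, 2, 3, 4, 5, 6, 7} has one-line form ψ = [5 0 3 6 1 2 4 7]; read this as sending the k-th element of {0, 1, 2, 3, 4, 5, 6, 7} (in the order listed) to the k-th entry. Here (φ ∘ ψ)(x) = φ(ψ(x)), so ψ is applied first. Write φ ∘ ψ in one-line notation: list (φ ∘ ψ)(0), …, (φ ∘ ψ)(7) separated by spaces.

4 3 5 2 6 7 0 1

(φ ∘ ψ)(x) = φ(ψ(x)). Computing each image: φ(ψ(0)) = φ(5) = 4, φ(ψ(1)) = φ(0) = 3, φ(ψ(2)) = φ(3) = 5, φ(ψ(3)) = φ(6) = 2, φ(ψ(4)) = φ(1) = 6, φ(ψ(5)) = φ(2) = 7, φ(ψ(6)) = φ(4) = 0, φ(ψ(7)) = φ(7) = 1.
Hence φ ∘ ψ = [4 3 5 2 6 7 0 1].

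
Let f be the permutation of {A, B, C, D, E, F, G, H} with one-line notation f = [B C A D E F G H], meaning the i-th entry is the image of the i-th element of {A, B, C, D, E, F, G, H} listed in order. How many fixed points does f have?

The fixed points (elements with f(x) = x) are {D, E, F, G, H}, so there are 5.

5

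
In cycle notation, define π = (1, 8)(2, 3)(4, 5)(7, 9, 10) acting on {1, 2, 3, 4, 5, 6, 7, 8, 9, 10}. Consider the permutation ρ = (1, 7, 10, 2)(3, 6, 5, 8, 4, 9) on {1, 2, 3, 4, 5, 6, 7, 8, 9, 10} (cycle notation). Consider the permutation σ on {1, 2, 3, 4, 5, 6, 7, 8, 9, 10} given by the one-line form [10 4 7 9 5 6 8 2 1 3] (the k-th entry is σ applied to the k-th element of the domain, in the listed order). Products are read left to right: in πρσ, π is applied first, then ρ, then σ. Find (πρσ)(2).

Chase 2: π(2) = 3; ρ(3) = 6; σ(6) = 6. Hence (πρσ)(2) = 6.

6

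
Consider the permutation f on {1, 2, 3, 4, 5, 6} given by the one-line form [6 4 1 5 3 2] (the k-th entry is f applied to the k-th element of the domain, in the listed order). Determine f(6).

2

6 is element number 6 of the domain, and entry number 6 of the one-line form is 2, so f(6) = 2.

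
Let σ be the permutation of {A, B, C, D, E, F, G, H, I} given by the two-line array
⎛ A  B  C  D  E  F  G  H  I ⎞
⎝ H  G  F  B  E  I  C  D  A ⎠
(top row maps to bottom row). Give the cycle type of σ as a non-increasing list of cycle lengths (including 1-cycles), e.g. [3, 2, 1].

[8, 1]

The disjoint cycles are (A, H, D, B, G, C, F, I)(E), with lengths 8, 1 in non-increasing order.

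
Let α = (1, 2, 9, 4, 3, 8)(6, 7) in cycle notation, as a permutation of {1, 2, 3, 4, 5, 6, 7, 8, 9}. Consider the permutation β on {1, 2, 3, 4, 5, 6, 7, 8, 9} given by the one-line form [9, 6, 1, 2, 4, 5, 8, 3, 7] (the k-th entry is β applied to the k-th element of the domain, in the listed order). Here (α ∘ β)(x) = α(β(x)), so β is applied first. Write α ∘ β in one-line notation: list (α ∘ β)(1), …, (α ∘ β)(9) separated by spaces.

Chase each element through β then α: 1 → 9 → 4; 2 → 6 → 7; 3 → 1 → 2; 4 → 2 → 9; 5 → 4 → 3; 6 → 5 → 5; 7 → 8 → 1; 8 → 3 → 8; 9 → 7 → 6.
Collecting the images, α ∘ β = [4 7 2 9 3 5 1 8 6].

4 7 2 9 3 5 1 8 6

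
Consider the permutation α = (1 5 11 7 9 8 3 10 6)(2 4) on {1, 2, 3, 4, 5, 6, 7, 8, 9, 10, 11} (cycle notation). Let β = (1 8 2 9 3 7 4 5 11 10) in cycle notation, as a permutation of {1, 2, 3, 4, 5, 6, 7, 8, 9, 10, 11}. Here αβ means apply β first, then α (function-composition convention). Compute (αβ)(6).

First apply β: β(6) = 6, then α(6) = 1. Thus (αβ)(6) = 1.

1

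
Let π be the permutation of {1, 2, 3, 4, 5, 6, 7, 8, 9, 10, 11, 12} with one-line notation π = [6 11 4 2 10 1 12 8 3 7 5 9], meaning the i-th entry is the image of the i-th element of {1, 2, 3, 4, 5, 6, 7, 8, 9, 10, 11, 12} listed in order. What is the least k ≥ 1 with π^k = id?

Decomposing into disjoint cycles gives cycle lengths 9, 2, 1.
Since disjoint cycles commute, ord(π) = lcm(9, 2) = 18.

18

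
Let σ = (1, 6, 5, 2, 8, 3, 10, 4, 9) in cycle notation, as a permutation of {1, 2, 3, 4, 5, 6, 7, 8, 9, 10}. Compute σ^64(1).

1 lies in the 9-cycle (1, 6, 5, 2, 8, 3, 10, 4, 9).
Since the cycle has length 9, σ^64 acts on it the same as σ^1 (64 mod 9 = 1).
Advancing 1 step from 1: 1 → 6.

6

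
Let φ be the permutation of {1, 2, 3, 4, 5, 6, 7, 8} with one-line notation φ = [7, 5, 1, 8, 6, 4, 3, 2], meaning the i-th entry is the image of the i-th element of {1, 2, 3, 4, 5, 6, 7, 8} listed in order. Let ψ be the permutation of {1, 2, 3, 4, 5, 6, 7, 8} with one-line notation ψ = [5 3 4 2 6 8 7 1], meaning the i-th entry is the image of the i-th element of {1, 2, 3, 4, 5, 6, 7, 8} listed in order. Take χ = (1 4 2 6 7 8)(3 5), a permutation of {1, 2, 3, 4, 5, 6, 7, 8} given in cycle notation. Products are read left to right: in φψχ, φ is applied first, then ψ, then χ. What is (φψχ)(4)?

Chase 4: φ(4) = 8; ψ(8) = 1; χ(1) = 4. Hence (φψχ)(4) = 4.

4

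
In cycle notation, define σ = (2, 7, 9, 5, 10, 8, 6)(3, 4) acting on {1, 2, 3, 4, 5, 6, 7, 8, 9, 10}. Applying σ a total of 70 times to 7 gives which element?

7 lies in the 7-cycle (2, 7, 9, 5, 10, 8, 6).
Powers repeat with period 7 on this cycle, and 70 mod 7 = 0, so σ^70(7) = σ^0(7).
So σ^70(7) = 7.

7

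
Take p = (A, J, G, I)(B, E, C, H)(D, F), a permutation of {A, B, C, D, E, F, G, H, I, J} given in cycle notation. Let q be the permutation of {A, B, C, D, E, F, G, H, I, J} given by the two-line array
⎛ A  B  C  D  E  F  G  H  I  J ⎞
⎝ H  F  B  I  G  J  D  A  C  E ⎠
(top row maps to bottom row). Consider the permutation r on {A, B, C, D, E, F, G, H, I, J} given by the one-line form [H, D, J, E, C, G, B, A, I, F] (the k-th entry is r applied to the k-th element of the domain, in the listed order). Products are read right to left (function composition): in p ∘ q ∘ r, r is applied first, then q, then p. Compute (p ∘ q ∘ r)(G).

D

Chase G: r(G) = B; q(B) = F; p(F) = D. Hence (p ∘ q ∘ r)(G) = D.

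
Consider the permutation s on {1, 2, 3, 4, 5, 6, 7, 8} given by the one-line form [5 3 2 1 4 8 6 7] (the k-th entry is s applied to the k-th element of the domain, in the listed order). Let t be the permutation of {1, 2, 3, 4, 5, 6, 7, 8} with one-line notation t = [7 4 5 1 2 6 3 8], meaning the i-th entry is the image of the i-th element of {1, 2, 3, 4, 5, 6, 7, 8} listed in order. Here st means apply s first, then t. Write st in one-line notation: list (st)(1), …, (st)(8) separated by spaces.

(st)(x) = t(s(x)). Computing each image: t(s(1)) = t(5) = 2, t(s(2)) = t(3) = 5, t(s(3)) = t(2) = 4, t(s(4)) = t(1) = 7, t(s(5)) = t(4) = 1, t(s(6)) = t(8) = 8, t(s(7)) = t(6) = 6, t(s(8)) = t(7) = 3.
Hence st = [2 5 4 7 1 8 6 3].

2 5 4 7 1 8 6 3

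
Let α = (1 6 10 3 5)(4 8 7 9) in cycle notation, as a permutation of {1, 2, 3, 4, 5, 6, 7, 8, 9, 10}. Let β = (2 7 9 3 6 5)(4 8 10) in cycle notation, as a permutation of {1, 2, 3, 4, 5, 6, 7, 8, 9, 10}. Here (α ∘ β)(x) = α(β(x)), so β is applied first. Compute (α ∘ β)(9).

β(9) = 3, then α(3) = 5; composing gives (α ∘ β)(9) = 5.

5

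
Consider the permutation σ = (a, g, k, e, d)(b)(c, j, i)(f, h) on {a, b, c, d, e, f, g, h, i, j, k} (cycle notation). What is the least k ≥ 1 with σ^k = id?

30

The cycle type of σ is (5, 3, 2, 1).
The order of σ is the least common multiple of its cycle lengths: lcm(5, 3, 2) = 30.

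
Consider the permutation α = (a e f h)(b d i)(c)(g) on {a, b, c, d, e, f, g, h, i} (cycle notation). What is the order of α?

The disjoint cycles have lengths 4, 3, 1, 1.
Since disjoint cycles commute, ord(α) = lcm(4, 3) = 12.

12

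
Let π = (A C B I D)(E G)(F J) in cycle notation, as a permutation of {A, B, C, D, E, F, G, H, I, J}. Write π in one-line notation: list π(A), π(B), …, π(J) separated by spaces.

Image by image: A↦C, B↦I, C↦B, D↦A, E↦G, F↦J, G↦E, H↦H, I↦D, J↦F.
So the one-line form is C I B A G J E H D F.

C I B A G J E H D F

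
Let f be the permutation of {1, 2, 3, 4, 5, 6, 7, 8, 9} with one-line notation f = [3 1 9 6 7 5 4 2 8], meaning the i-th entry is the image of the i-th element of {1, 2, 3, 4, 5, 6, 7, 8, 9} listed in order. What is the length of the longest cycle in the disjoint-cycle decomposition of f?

5

Decomposing into disjoint cycles gives (1, 3, 9, 8, 2)(4, 6, 5, 7); the longest has length 5.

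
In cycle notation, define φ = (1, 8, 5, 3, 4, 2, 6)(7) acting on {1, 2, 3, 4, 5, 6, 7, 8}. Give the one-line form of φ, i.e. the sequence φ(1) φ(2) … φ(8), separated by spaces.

8 6 4 2 3 1 7 5

Image by image: 1→8, 2→6, 3→4, 4→2, 5→3, 6→1, 7→7, 8→5.
So the one-line form is 8 6 4 2 3 1 7 5.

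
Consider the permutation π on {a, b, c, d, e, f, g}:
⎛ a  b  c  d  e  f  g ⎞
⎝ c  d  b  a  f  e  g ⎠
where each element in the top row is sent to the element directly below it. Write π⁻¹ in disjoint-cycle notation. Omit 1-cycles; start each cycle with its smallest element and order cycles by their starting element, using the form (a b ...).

(a d b c)(e f)

The cycle decomposition of π is (a c b d)(e f).
Reversing each cycle (and rotating so the smallest element leads) gives π⁻¹ = (a d b c)(e f).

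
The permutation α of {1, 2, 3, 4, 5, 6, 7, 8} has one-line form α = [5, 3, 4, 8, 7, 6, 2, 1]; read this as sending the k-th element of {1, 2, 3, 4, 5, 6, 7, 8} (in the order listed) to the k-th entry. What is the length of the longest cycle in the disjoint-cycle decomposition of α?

7

Decomposing into disjoint cycles gives (1, 5, 7, 2, 3, 4, 8); the longest has length 7.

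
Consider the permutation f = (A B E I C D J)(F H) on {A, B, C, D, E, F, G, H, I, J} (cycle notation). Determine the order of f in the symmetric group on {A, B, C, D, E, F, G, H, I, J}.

14

The disjoint cycles have lengths 7, 2, 1.
The order is lcm(7, 2) = 14.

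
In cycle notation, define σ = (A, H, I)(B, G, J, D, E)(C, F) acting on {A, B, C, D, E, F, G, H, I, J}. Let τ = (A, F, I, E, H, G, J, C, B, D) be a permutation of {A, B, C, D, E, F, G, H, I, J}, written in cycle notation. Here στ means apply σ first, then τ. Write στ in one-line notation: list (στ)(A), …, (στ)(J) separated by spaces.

(στ)(x) = τ(σ(x)). Computing each image: τ(σ(A)) = τ(H) = G, τ(σ(B)) = τ(G) = J, τ(σ(C)) = τ(F) = I, τ(σ(D)) = τ(E) = H, τ(σ(E)) = τ(B) = D, τ(σ(F)) = τ(C) = B, τ(σ(G)) = τ(J) = C, τ(σ(H)) = τ(I) = E, τ(σ(I)) = τ(A) = F, τ(σ(J)) = τ(D) = A.
Hence στ = [G J I H D B C E F A].

G J I H D B C E F A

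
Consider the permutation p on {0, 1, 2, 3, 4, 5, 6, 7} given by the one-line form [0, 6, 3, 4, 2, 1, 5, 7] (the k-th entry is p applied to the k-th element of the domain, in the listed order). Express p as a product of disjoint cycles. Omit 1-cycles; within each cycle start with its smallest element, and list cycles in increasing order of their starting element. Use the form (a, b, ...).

(1, 6, 5)(2, 3, 4)

From 1: 1 → 6 → 5 → 1, closing the cycle (1, 6, 5).
Repeating from the next unused element and collecting all non-trivial cycles gives (1, 6, 5)(2, 3, 4).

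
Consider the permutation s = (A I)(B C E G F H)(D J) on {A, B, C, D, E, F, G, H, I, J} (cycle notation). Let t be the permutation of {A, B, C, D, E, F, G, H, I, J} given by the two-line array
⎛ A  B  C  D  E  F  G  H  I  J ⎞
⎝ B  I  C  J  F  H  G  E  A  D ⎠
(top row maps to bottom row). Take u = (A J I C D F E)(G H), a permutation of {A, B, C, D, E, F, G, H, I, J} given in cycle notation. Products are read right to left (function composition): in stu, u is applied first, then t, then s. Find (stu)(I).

E

(stu)(I) = s(t(u(I))). u(I) = C, then t(C) = C, then s(C) = E, so the result is E.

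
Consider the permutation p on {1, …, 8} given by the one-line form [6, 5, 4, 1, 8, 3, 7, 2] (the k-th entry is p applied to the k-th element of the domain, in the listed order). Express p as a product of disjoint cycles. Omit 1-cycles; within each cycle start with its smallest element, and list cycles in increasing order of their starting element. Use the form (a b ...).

(1 6 3 4)(2 5 8)

Iterating p from 1 gives 1 → 6 → 3 → 4 → 1; that is the 4-cycle (1 6 3 4).
Repeating from the next unused element and collecting all non-trivial cycles gives (1 6 3 4)(2 5 8).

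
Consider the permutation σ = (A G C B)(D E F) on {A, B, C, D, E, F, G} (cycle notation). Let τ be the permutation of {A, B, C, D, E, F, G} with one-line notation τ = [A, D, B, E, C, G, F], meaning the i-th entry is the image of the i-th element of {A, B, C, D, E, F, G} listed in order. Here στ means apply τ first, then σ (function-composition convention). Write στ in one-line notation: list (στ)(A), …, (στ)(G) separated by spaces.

For each element, apply τ then σ: A → A → G; B → D → E; C → B → A; D → E → F; E → C → B; F → G → C; G → F → D.
So στ in one-line form is G E A F B C D.

G E A F B C D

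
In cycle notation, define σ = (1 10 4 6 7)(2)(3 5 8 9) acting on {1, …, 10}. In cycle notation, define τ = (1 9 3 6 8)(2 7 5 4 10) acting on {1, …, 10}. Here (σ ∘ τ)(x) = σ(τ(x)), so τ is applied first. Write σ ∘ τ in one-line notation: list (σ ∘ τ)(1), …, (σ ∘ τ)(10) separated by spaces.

3 1 7 4 6 9 8 10 5 2

(σ ∘ τ)(x) = σ(τ(x)). Computing each image: σ(τ(1)) = σ(9) = 3, σ(τ(2)) = σ(7) = 1, σ(τ(3)) = σ(6) = 7, σ(τ(4)) = σ(10) = 4, σ(τ(5)) = σ(4) = 6, σ(τ(6)) = σ(8) = 9, σ(τ(7)) = σ(5) = 8, σ(τ(8)) = σ(1) = 10, σ(τ(9)) = σ(3) = 5, σ(τ(10)) = σ(2) = 2.
Hence σ ∘ τ = [3 1 7 4 6 9 8 10 5 2].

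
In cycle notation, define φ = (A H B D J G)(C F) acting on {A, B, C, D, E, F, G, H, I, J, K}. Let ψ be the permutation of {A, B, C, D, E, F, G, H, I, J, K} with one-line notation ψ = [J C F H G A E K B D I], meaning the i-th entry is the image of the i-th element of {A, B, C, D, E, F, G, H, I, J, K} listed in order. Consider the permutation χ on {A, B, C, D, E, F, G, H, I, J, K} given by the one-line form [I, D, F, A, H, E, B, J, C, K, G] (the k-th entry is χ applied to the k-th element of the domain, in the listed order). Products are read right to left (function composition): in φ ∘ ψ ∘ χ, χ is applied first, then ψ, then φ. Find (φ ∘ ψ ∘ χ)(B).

(φ ∘ ψ ∘ χ)(B) = φ(ψ(χ(B))). χ(B) = D, then ψ(D) = H, then φ(H) = B, so the result is B.

B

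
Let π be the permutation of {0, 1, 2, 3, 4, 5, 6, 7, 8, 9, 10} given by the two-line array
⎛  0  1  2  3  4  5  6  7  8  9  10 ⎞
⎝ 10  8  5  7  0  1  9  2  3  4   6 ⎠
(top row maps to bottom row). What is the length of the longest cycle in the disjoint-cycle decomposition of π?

Decomposing into disjoint cycles gives (0, 10, 6, 9, 4)(1, 8, 3, 7, 2, 5); the longest has length 6.

6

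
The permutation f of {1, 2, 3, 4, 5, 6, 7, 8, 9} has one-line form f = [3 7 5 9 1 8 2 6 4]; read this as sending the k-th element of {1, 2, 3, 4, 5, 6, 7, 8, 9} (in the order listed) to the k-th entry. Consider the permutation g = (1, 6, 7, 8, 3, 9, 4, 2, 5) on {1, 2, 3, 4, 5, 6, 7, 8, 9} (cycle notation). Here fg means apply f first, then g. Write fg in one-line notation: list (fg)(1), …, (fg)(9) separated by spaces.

9 8 1 4 6 3 5 7 2

(fg)(x) = g(f(x)). Computing each image: g(f(1)) = g(3) = 9, g(f(2)) = g(7) = 8, g(f(3)) = g(5) = 1, g(f(4)) = g(9) = 4, g(f(5)) = g(1) = 6, g(f(6)) = g(8) = 3, g(f(7)) = g(2) = 5, g(f(8)) = g(6) = 7, g(f(9)) = g(4) = 2.
Hence fg = [9 8 1 4 6 3 5 7 2].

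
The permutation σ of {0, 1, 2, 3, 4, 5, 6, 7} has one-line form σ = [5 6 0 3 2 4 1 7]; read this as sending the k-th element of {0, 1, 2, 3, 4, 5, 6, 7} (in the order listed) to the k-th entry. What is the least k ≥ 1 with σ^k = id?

4

Decomposing into disjoint cycles gives cycle lengths 4, 2, 1, 1.
The order is lcm(4, 2) = 4.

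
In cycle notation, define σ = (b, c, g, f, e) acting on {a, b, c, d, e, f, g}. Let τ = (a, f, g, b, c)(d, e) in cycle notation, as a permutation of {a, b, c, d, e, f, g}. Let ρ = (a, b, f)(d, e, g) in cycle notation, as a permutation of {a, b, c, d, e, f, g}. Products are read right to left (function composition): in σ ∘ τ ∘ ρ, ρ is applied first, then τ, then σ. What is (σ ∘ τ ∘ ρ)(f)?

e

Apply the permutations in order: ρ(f) = a, then τ(a) = f, then σ(f) = e. So (σ ∘ τ ∘ ρ)(f) = e.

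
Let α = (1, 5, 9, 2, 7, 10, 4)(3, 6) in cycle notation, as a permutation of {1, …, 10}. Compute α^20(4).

4 lies in the 7-cycle (1, 5, 9, 2, 7, 10, 4).
On a 7-cycle, α^7 is the identity, so α^20 = α^6 there (20 ≡ 6 mod 7).
Advancing 6 steps from 4: 4 → 1 → 5 → 9 → 2 → 7 → 10.

10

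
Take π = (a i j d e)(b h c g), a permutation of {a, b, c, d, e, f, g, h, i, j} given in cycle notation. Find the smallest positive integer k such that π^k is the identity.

20

The cycle type of π is (5, 4, 1).
The order is lcm(5, 4) = 20.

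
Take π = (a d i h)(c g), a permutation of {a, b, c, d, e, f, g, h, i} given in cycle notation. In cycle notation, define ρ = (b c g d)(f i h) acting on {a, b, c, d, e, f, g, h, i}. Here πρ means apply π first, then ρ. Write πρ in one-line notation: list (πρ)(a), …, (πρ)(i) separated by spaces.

For each element, apply π then ρ: a → d → b; b → b → c; c → g → d; d → i → h; e → e → e; f → f → i; g → c → g; h → a → a; i → h → f.
Collecting the images, πρ = [b c d h e i g a f].

b c d h e i g a f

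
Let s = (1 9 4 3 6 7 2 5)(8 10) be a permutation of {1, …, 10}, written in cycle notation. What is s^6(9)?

5

9 lies in the 8-cycle (1 9 4 3 6 7 2 5).
Stepping 6 places around the cycle: 9 → 4 → 3 → 6 → 7 → 2 → 5.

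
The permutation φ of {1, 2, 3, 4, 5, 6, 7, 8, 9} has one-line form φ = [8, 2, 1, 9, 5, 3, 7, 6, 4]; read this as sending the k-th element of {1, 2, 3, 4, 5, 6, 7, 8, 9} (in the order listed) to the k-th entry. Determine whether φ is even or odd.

even

In disjoint-cycle form the cycle lengths are 4, 2, 1, 1, 1.
A cycle is odd iff its length is even; φ has 2 even-length cycles, so sgn(φ) = (−1)^2 and φ is even.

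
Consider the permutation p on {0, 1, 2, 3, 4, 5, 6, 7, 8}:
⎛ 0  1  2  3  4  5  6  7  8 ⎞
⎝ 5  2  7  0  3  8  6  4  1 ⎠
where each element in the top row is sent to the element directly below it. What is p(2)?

7

The entry below 2 in the array is 7, so p(2) = 7.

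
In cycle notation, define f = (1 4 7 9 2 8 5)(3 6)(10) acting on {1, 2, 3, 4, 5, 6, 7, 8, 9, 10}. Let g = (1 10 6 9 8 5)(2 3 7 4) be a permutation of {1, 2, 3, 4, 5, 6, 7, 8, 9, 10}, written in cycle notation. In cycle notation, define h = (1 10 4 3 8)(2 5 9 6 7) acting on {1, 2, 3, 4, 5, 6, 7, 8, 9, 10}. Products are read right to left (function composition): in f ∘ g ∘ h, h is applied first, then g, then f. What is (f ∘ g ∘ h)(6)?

7

Chase 6: h(6) = 7; g(7) = 4; f(4) = 7. Hence (f ∘ g ∘ h)(6) = 7.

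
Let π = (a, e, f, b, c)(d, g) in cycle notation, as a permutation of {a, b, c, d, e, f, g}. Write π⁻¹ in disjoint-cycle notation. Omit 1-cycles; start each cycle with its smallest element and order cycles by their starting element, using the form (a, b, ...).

(a, c, b, f, e)(d, g)

The inverse reverses each cycle.
Reversing each cycle of π and rotating so the smallest element leads gives (a, c, b, f, e)(d, g).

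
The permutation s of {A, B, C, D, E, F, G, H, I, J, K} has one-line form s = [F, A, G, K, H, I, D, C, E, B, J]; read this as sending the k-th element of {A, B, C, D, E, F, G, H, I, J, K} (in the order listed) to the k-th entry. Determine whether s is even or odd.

even

In disjoint-cycle form the cycle lengths are 11.
A cycle of length ℓ contributes ℓ−1 transpositions, so s is a product of 10 transpositions — even.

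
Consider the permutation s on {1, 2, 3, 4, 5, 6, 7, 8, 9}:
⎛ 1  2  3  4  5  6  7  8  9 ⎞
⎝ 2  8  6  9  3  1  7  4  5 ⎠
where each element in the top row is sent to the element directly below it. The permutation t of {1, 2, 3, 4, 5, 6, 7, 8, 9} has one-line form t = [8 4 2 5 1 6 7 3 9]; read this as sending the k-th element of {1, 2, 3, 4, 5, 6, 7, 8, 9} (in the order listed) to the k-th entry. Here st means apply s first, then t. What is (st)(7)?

7

First apply s: s(7) = 7, then t(7) = 7. Thus (st)(7) = 7.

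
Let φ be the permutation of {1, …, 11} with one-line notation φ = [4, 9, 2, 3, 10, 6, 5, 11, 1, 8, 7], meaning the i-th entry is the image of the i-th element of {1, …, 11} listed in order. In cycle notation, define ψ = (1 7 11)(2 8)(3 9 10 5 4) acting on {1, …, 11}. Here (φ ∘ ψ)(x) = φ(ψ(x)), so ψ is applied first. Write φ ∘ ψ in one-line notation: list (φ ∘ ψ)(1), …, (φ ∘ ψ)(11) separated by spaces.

(φ ∘ ψ)(x) = φ(ψ(x)). Computing each image: φ(ψ(1)) = φ(7) = 5, φ(ψ(2)) = φ(8) = 11, φ(ψ(3)) = φ(9) = 1, φ(ψ(4)) = φ(3) = 2, φ(ψ(5)) = φ(4) = 3, φ(ψ(6)) = φ(6) = 6, φ(ψ(7)) = φ(11) = 7, φ(ψ(8)) = φ(2) = 9, φ(ψ(9)) = φ(10) = 8, φ(ψ(10)) = φ(5) = 10, φ(ψ(11)) = φ(1) = 4.
Hence φ ∘ ψ = [5 11 1 2 3 6 7 9 8 10 4].

5 11 1 2 3 6 7 9 8 10 4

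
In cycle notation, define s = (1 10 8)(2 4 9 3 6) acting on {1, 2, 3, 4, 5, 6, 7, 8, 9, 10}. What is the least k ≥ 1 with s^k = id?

The disjoint cycles have lengths 5, 3, 1, 1.
The order is lcm(5, 3) = 15.

15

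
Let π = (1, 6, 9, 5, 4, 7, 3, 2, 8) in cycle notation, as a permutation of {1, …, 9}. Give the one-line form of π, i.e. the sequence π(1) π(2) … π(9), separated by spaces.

6 8 2 7 4 9 3 1 5

Image by image: 1↦6, 2↦8, 3↦2, 4↦7, 5↦4, 6↦9, 7↦3, 8↦1, 9↦5.
Listing these in domain order gives 6 8 2 7 4 9 3 1 5.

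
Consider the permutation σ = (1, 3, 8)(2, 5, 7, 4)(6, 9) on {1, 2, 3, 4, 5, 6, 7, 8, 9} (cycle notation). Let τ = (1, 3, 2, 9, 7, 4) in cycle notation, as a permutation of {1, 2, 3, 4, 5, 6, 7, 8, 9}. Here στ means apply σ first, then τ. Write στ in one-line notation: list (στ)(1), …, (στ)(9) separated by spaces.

2 5 8 9 4 7 1 3 6

(στ)(x) = τ(σ(x)). Computing each image: τ(σ(1)) = τ(3) = 2, τ(σ(2)) = τ(5) = 5, τ(σ(3)) = τ(8) = 8, τ(σ(4)) = τ(2) = 9, τ(σ(5)) = τ(7) = 4, τ(σ(6)) = τ(9) = 7, τ(σ(7)) = τ(4) = 1, τ(σ(8)) = τ(1) = 3, τ(σ(9)) = τ(6) = 6.
Hence στ = [2 5 8 9 4 7 1 3 6].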